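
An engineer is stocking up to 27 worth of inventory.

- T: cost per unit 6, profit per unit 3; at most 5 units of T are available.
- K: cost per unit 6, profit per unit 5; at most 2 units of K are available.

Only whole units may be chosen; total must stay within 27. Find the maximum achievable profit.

16

This is a bounded integer knapsack.
Take 2×T and 2×K: cost 24 ≤ 27, profit 2·3 + 2·5 = 16.
K has the best ratio (5/6) and is taken to its limit of 2; remaining capacity is filled optimally with the others.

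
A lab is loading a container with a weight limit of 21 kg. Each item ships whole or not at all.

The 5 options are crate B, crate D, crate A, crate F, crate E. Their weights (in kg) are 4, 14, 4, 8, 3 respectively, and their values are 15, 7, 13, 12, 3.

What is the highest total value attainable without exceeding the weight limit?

Allowing fractional choices, the relaxed optimum would be about 44.0, but items are indivisible.
crate B + crate A + crate F: weight 4 + 4 + 8 = 16 ≤ 21, value 15 + 13 + 12 = 40.
crate B + crate A + crate F + crate E: weight 4 + 4 + 8 + 3 = 19 ≤ 21, value 15 + 13 + 12 + 3 = 43.
crate B + crate A + crate E: weight 4 + 4 + 3 = 11 ≤ 21, value 15 + 13 + 3 = 31.
Best is crate B, crate A, crate F, and crate E with total value 43.

43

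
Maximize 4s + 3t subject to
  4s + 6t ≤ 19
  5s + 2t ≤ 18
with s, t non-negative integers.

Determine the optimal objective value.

15

(s,t)=(3,1) is feasible, giving 15.
(s,t)=(3,0) is feasible, giving 12.
(s,t)=(2,1) is feasible, giving 11.
(s,t)=(2,0) is feasible, giving 8.
Maximum is 15 at (s,t)=(3,1).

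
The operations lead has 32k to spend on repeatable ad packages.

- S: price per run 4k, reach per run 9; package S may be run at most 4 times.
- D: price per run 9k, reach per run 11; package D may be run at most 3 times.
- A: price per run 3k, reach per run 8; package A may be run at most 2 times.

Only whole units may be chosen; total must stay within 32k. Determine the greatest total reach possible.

63

This is a bounded integer knapsack.
2×S, 2×D, and 2×A: price 32 ≤ 32, reach 2·9 + 2·11 + 2·8 = 56.
4×S, 1×D, and 2×A: price 31 ≤ 32, reach 4·9 + 1·11 + 2·8 = 63.
Best is 63.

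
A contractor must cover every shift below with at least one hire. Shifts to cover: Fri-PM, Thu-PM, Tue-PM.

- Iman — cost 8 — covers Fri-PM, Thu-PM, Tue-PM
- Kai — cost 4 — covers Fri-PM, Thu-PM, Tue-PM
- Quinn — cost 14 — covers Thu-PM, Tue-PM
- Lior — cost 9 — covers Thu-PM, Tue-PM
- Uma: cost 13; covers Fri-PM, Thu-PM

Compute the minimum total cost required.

4

Kai alone covers Fri-PM, Thu-PM, Tue-PM — every shift.
Total cost: 4.
No cover costs less than 4.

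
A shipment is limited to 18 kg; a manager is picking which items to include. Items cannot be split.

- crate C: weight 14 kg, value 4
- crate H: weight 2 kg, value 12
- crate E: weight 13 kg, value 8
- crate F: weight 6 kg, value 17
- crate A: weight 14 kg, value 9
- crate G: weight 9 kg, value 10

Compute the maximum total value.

39

Allowing fractional choices, the relaxed optimum would be about 39.6, but items are indivisible.
crate H + crate F + crate G: weight 2 + 6 + 9 = 17 ≤ 18, value 12 + 17 + 10 = 39.
crate H + crate F: weight 2 + 6 = 8 ≤ 18, value 12 + 17 = 29.
Best is crate H, crate F, and crate G with total value 39.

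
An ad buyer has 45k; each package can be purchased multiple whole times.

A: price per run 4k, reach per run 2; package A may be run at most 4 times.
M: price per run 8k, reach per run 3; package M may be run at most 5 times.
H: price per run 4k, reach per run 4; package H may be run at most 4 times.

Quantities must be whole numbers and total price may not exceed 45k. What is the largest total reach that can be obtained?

28

1×A, 3×M, and 4×H: price 44 ≤ 45, reach 1·2 + 3·3 + 4·4 = 27.
3×A, 2×M, and 4×H: price 44 ≤ 45, reach 3·2 + 2·3 + 4·4 = 28.
Best is 28.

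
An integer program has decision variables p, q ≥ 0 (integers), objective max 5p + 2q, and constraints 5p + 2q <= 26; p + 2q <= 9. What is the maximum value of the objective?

25

The continuous relaxation peaks at (5.2, 0) with value 26.00; rounding to a feasible lattice point costs some objective.
(p,q)=(5,0): 5·5+2·0=25≤26, 1·5+2·0=5≤9, objective 25.
(p,q)=(4,1): 5·4+2·1=22≤26, 1·4+2·1=6≤9, objective 22.
(p,q)=(4,0): 5·4+2·0=20≤26, 1·4+2·0=4≤9, objective 20.
No feasible integer point exceeds 25.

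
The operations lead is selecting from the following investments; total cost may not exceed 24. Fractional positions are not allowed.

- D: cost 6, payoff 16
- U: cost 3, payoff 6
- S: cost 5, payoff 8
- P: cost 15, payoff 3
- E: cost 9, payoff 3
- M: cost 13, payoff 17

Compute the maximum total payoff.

41

Allowing fractional choices, the relaxed optimum would be about 43.1, but investments are indivisible.
D + M: cost 6 + 13 = 19 ≤ 24, payoff 16 + 17 = 33.
D + U + M: cost 6 + 3 + 13 = 22 ≤ 24, payoff 16 + 6 + 17 = 39.
D + S + M: cost 6 + 5 + 13 = 24 ≤ 24, payoff 16 + 8 + 17 = 41.
Best is D, S, and M with total payoff 41.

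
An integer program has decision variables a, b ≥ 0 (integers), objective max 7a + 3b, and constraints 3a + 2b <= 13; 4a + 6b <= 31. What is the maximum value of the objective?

(a,b)=(4,0): 3·4+2·0=12≤13, 4·4+6·0=16≤31, objective 28.
(a,b)=(3,1): 3·3+2·1=11≤13, 4·3+6·1=18≤31, objective 24.
(a,b)=(3,0): 3·3+2·0=9≤13, 4·3+6·0=12≤31, objective 21.
Maximum is 28 at (a,b)=(4,0).

28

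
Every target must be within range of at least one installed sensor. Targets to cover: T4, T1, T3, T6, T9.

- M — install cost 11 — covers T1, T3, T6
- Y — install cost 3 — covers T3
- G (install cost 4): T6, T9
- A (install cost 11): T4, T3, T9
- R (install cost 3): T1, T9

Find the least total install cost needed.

18

The greedy cost-per-new-target heuristic would pick R, Y, G, and A for 21, but a cheaper cover exists.
Choose G, A, and R: together they cover T4, T1, T3, T6, T9 — every target.
Total install cost: 4 + 11 + 3 = 18.
No cover costs less than 18.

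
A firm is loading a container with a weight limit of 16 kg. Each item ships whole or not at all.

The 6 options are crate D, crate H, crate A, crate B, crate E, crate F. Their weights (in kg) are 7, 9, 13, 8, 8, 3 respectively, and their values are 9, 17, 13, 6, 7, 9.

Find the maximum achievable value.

This is a 0-1 knapsack instance.
crate H + crate F: weight 9 + 3 = 12 ≤ 16, value 17 + 9 = 26.
crate D + crate H: weight 7 + 9 = 16 ≤ 16, value 9 + 17 = 26.
The maximum value is 26; one optimal choice is crate H and crate F.

26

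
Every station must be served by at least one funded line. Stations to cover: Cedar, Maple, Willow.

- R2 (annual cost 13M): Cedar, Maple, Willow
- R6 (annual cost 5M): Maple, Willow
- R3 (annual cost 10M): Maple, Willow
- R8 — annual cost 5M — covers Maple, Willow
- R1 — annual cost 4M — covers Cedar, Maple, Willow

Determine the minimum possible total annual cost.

4

R1 alone covers Cedar, Maple, Willow — every station.
Total annual cost: 4.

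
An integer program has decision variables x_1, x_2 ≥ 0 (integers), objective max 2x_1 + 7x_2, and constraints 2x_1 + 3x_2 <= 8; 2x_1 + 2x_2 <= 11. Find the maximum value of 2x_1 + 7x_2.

16

The continuous relaxation peaks at (0, 2.67) with value 18.67; rounding to a feasible lattice point costs some objective.
(x_1,x_2)=(1,2): 2·1+3·2=8≤8, 2·1+2·2=6≤11, objective 16.
(x_1,x_2)=(0,2): 2·0+3·2=6≤8, 2·0+2·2=4≤11, objective 14.
(x_1,x_2)=(2,1): 2·2+3·1=7≤8, 2·2+2·1=6≤11, objective 11.
(x_1,x_2)=(1,1): 2·1+3·1=5≤8, 2·1+2·1=4≤11, objective 9.
No feasible integer point exceeds 16.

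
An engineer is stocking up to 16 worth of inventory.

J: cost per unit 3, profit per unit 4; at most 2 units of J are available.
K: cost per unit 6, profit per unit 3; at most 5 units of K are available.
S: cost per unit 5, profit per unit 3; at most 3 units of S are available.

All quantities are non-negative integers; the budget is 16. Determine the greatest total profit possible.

2×J and 1×S: cost 11 ≤ 16, profit 2·4 + 1·3 = 11.
2×J and 2×S: cost 16 ≤ 16, profit 2·4 + 2·3 = 14.
Best is 14.

14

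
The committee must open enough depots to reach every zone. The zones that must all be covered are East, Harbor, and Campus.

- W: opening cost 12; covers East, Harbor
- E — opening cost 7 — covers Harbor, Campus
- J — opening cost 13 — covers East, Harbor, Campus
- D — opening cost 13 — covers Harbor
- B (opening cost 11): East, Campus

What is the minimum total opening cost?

The greedy cost-per-new-zone heuristic would pick E and B for 18, but a cheaper cover exists.
J alone covers East, Harbor, Campus — every zone.
Total opening cost: 13.
No cover costs less than 13.

13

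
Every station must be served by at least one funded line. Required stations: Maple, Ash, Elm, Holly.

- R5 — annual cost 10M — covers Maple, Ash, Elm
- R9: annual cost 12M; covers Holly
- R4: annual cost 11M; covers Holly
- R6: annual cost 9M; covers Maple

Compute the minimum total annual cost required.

Choose R5 and R4: together they cover Maple, Ash, Elm, Holly — every station.
Total annual cost: 10 + 11 = 21.
No cover costs less than 21.

21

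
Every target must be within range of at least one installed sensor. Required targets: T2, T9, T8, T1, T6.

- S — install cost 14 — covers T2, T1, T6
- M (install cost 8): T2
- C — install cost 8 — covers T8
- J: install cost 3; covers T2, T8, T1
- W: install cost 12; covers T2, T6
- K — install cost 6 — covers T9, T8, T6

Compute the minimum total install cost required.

Choose J and K: together they cover T2, T9, T8, T1, T6 — every target.
Total install cost: 3 + 6 = 9.
No cover costs less than 9.

9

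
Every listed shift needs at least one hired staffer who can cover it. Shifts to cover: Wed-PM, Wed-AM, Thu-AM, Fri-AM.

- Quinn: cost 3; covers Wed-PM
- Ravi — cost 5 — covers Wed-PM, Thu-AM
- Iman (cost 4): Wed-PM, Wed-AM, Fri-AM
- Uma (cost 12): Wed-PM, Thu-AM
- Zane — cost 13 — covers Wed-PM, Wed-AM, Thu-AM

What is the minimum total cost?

Choose Ravi and Iman: together they cover Wed-PM, Wed-AM, Thu-AM, Fri-AM — every shift.
Total cost: 5 + 4 = 9.

9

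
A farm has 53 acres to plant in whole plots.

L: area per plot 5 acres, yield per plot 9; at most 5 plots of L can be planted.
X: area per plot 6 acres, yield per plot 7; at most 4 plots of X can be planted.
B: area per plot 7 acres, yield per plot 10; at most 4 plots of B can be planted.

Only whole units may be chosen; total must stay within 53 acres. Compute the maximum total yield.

This is a bounded integer knapsack.
L has the best ratio (9/5); taking only L gives at most 5×9 = 45 (stopped by the supply cap of 5).
Mixing does better — 5×L and 4×B: area 53 ≤ 53, yield 5·9 + 4·10 = 85.

85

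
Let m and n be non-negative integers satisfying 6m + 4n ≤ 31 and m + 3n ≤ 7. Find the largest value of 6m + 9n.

Relaxing integrality, the LP optimum is 34.93 at (m,n) = (4.64, 0.786), which is not an integer point.
(m,n)=(4,1): 6·4+4·1=28≤31, 1·4+3·1=7≤7, objective 33.
(m,n)=(5,0): 6·5+4·0=30≤31, 1·5+3·0=5≤7, objective 30.
The best lattice point is (4,1), giving 33.

33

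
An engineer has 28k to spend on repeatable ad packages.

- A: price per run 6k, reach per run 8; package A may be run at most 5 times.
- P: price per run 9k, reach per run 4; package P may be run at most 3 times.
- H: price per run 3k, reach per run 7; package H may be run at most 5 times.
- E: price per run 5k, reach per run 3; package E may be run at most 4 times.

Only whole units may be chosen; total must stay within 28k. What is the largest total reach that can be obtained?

51

H has the best ratio (7/3); taking only H gives at most 5×7 = 35 (stopped by the supply cap of 5).
Mixing does better — 2×A and 5×H: price 27 ≤ 28, reach 2·8 + 5·7 = 51.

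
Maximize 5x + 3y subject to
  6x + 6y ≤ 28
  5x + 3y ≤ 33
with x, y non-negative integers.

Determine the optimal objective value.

20

The continuous relaxation peaks at (4.67, 0) with value 23.33; rounding to a feasible lattice point costs some objective.
(x,y)=(4,0): 6·4+6·0=24≤28, 5·4+3·0=20≤33, objective 20.
(x,y)=(3,1): 6·3+6·1=24≤28, 5·3+3·1=18≤33, objective 18.
(x,y)=(3,0): 6·3+6·0=18≤28, 5·3+3·0=15≤33, objective 15.
Maximum is 20 at (x,y)=(4,0).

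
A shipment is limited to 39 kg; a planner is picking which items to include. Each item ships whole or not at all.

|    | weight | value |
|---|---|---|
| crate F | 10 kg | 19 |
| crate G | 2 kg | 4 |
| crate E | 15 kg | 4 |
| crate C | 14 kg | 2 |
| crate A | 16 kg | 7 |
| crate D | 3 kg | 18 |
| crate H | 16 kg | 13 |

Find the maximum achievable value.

Take crate F, crate G, crate D, and crate H: weight 10 + 2 + 3 + 16 = 31 ≤ 39, value 19 + 4 + 18 + 13 = 54.
No other feasible combination does better.

54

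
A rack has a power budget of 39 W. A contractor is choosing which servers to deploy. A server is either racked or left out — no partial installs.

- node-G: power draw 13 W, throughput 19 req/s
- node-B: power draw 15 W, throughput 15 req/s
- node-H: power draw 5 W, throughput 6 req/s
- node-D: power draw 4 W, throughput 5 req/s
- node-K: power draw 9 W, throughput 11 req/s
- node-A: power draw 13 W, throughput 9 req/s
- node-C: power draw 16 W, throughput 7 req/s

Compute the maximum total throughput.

Take node-G, node-B, node-H, and node-D: power draw 13 + 15 + 5 + 4 = 37 ≤ 39, throughput 19 + 15 + 6 + 5 = 45.
No feasible combination exceeds this.

45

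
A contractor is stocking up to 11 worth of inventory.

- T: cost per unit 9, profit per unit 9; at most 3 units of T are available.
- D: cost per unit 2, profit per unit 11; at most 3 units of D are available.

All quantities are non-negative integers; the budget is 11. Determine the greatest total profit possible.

D has the best ratio (11/2); taking only D gives at most 3×11 = 33 (stopped by the supply cap of 3).
Optimal: 3×D: cost 6 ≤ 11, profit 3·11 = 33.

33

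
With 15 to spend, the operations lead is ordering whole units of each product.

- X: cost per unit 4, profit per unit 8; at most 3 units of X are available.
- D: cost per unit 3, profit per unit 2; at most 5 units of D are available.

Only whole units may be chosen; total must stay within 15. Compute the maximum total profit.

26

This is a bounded integer knapsack.
X has the best ratio (8/4); taking only X gives at most 3×8 = 24 (stopped by the cost limit).
Mixing does better — 3×X and 1×D: cost 15 ≤ 15, profit 3·8 + 1·2 = 26.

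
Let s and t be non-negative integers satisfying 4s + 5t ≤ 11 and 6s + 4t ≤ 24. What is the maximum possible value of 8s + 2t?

Relaxing integrality, the LP optimum is 22.00 at (s,t) = (2.75, 0), which is not an integer point.
(s,t)=(2,0): 4·2+5·0=8≤11, 6·2+4·0=12≤24, objective 16.
(s,t)=(1,1): 4·1+5·1=9≤11, 6·1+4·1=10≤24, objective 10.
(s,t)=(1,0): 4·1+5·0=4≤11, 6·1+4·0=6≤24, objective 8.
Maximum is 16 at (s,t)=(2,0).

16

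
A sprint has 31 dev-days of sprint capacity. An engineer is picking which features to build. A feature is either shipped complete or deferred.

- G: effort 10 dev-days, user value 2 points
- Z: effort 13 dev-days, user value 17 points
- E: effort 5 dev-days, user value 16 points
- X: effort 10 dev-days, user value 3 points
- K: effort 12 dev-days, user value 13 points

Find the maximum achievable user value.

This is an integer program with binary decision variables.
Allowing fractional choices, the relaxed optimum would be about 46.3, but features are indivisible.
Z + E + X: effort 13 + 5 + 10 = 28 ≤ 31, user value 17 + 16 + 3 = 36.
G + Z + E: effort 10 + 13 + 5 = 28 ≤ 31, user value 2 + 17 + 16 = 35.
Z + E + K: effort 13 + 5 + 12 = 30 ≤ 31, user value 17 + 16 + 13 = 46.
Best is Z, E, and K with total user value 46.

46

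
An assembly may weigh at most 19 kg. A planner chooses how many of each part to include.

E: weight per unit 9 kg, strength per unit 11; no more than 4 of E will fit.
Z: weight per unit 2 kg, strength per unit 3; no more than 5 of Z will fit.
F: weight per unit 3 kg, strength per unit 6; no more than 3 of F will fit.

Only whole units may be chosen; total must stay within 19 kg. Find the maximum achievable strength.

This is a bounded integer knapsack.
4×Z and 3×F: weight 17 ≤ 19, strength 4·3 + 3·6 = 30.
5×Z and 3×F: weight 19 ≤ 19, strength 5·3 + 3·6 = 33.
Best is 33.

33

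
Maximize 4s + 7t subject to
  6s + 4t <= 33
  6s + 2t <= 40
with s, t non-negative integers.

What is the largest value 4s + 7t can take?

56

The continuous relaxation peaks at (0, 8.25) with value 57.75; rounding to a feasible lattice point costs some objective.
(s,t)=(0,8): 6·0+4·8=32≤33, 6·0+2·8=16≤40, objective 56.
(s,t)=(0,7): 6·0+4·7=28≤33, 6·0+2·7=14≤40, objective 49.
The best lattice point is (0,8), giving 56.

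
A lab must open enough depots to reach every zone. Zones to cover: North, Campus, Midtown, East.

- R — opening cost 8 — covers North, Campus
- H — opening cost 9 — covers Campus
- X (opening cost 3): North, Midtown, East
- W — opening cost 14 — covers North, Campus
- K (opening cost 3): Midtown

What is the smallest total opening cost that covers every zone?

Choose R and X: together they cover North, Campus, Midtown, East — every zone.
Total opening cost: 8 + 3 = 11.
No cover costs less than 11.

11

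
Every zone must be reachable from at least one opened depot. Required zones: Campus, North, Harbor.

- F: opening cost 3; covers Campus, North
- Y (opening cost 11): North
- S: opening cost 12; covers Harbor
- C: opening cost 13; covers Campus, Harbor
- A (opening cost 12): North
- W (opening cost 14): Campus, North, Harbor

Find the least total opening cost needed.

The greedy cost-per-new-zone heuristic would pick F and S for 15, but a cheaper cover exists.
W alone covers Campus, North, Harbor — every zone.
Total opening cost: 14.
No cover costs less than 14.

14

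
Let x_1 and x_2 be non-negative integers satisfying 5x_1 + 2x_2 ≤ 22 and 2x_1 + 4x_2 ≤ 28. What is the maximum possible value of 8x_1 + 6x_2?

52

(x_1,x_2)=(2,6) is feasible, giving 52.
(x_1,x_2)=(2,5) is feasible, giving 46.
Maximum is 52 at (x_1,x_2)=(2,6).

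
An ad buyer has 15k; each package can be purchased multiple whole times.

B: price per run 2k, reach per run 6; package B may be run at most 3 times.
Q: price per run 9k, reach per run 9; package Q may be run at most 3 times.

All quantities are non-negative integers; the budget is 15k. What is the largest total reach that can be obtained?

27

This is a bounded integer knapsack.
2×B and 1×Q: price 13 ≤ 15, reach 2·6 + 1·9 = 21.
3×B and 1×Q: price 15 ≤ 15, reach 3·6 + 1·9 = 27.
Best is 27.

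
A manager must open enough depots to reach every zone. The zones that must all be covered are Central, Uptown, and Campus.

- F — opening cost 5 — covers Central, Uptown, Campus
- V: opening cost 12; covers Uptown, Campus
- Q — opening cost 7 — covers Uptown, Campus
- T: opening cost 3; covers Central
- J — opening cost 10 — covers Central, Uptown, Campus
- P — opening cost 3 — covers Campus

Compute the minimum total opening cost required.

F alone covers Central, Uptown, Campus — every zone.
Total opening cost: 5.
No cover costs less than 5.

5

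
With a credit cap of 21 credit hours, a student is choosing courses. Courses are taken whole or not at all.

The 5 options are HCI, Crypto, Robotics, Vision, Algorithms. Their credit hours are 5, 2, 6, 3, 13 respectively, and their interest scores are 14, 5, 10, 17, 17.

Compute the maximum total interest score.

Treat it as a binary knapsack problem.
Take HCI, Vision, and Algorithms: credit hours 5 + 3 + 13 = 21 ≤ 21, interest score 14 + 17 + 17 = 48.
No other feasible combination does better.

48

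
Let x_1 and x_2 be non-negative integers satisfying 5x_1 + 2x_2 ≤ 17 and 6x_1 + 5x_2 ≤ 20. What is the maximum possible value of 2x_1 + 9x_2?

(x_1,x_2)=(0,4): 5·0+2·4=8≤17, 6·0+5·4=20≤20, objective 36.
(x_1,x_2)=(0,3): 5·0+2·3=6≤17, 6·0+5·3=15≤20, objective 27.
No feasible integer point exceeds 36.

36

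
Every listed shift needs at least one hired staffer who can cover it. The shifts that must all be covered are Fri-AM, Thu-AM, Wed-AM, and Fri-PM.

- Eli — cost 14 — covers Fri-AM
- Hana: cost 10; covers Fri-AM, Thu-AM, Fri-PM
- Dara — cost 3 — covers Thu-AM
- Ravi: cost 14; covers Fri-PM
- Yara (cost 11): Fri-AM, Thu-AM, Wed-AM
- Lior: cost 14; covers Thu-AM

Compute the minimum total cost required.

21

Choose Hana and Yara: together they cover Fri-AM, Thu-AM, Wed-AM, Fri-PM — every shift.
Total cost: 10 + 11 = 21.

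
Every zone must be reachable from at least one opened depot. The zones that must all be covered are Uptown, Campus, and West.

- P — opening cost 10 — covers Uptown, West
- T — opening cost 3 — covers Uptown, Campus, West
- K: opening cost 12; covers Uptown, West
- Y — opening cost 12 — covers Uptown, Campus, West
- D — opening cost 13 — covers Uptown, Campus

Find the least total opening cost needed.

This is a weighted set-cover instance.
T alone covers Uptown, Campus, West — every zone.
Total opening cost: 3.
No cover costs less than 3.

3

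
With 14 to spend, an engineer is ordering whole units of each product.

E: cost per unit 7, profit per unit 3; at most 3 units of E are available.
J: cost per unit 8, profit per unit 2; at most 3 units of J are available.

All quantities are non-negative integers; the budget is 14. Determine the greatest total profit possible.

E has the best ratio (3/7); taking only E gives at most 2×3 = 6 (stopped by the cost limit).
Optimal: 2×E: cost 14 ≤ 14, profit 2·3 = 6.

6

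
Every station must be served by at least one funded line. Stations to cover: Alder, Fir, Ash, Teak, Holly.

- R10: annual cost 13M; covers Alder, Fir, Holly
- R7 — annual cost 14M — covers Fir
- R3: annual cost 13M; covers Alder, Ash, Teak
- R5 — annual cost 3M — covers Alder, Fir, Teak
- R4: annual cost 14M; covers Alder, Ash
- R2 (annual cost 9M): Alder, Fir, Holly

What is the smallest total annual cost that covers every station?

Choose R3 and R2: together they cover Alder, Fir, Ash, Teak, Holly — every station.
Total annual cost: 13 + 9 = 22.

22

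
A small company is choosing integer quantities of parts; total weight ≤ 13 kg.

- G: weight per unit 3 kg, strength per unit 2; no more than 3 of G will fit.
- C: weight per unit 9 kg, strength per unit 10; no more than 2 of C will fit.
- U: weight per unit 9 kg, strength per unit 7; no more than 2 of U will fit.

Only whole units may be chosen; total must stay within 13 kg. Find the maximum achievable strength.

12

C has the best ratio (10/9); taking only C gives at most 1×10 = 10 (stopped by the weight limit).
Mixing does better — 1×G and 1×C: weight 12 ≤ 13, strength 1·2 + 1·10 = 12.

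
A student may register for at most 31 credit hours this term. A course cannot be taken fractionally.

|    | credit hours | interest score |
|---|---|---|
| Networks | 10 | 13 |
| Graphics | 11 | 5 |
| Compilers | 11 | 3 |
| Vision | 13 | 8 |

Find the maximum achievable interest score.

21

Networks + Graphics: credit hours 10 + 11 = 21 ≤ 31, interest score 13 + 5 = 18.
Networks + Vision: credit hours 10 + 13 = 23 ≤ 31, interest score 13 + 8 = 21.
Networks + Compilers: credit hours 10 + 11 = 21 ≤ 31, interest score 13 + 3 = 16.
Best is Networks and Vision with total interest score 21.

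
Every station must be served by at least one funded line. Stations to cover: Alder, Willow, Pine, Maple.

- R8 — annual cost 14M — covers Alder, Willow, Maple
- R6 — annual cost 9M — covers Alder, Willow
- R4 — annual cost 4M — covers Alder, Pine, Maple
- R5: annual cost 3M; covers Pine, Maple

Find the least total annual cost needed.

This is a weighted set-cover instance.
Choose R6 and R5: together they cover Alder, Willow, Pine, Maple — every station.
Total annual cost: 9 + 3 = 12.

12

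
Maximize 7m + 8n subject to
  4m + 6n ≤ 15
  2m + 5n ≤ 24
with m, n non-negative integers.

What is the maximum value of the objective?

22

(m,n)=(2,1) is feasible, giving 22.
(m,n)=(3,0) is feasible, giving 21.
Maximum is 22 at (m,n)=(2,1).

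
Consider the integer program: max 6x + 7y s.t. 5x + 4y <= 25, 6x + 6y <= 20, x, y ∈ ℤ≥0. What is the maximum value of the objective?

The continuous relaxation peaks at (0, 3.33) with value 23.33; rounding to a feasible lattice point costs some objective.
(x,y)=(0,3): 5·0+4·3=12≤25, 6·0+6·3=18≤20, objective 21.
(x,y)=(1,2): 5·1+4·2=13≤25, 6·1+6·2=18≤20, objective 20.
(x,y)=(0,2): 5·0+4·2=8≤25, 6·0+6·2=12≤20, objective 14.
Maximum is 21 at (x,y)=(0,3).

21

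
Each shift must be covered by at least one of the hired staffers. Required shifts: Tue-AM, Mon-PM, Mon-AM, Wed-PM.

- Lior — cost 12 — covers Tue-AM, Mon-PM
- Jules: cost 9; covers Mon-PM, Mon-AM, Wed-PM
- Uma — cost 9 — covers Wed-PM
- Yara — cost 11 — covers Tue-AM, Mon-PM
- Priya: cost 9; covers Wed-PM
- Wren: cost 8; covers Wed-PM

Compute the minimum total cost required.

20

Choose Jules and Yara: together they cover Tue-AM, Mon-PM, Mon-AM, Wed-PM — every shift.
Total cost: 9 + 11 = 20.
No cover costs less than 20.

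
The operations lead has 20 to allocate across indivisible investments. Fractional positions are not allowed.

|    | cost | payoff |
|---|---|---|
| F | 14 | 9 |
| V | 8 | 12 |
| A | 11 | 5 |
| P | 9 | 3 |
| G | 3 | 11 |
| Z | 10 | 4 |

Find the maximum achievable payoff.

26

Allowing fractional choices, the relaxed optimum would be about 28.8, but investments are indivisible.
F + G: cost 14 + 3 = 17 ≤ 20, payoff 9 + 11 = 20.
V + P + G: cost 8 + 9 + 3 = 20 ≤ 20, payoff 12 + 3 + 11 = 26.
V + G: cost 8 + 3 = 11 ≤ 20, payoff 12 + 11 = 23.
Best is V, P, and G with total payoff 26.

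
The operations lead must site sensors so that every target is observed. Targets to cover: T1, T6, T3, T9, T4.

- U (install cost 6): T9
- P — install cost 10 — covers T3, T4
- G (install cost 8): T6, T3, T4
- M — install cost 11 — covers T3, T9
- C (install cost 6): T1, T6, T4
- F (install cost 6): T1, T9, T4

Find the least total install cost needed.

This is a weighted set-cover instance.
The greedy cost-per-new-target heuristic would pick C and M for 17, but a cheaper cover exists.
Choose G and F: together they cover T1, T6, T3, T9, T4 — every target.
Total install cost: 8 + 6 = 14.
No cover costs less than 14.

14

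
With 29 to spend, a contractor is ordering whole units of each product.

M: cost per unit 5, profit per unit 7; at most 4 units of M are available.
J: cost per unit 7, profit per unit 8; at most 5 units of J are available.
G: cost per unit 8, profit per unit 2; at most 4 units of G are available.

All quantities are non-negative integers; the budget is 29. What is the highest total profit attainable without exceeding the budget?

37

3×M and 2×J: cost 29 ≤ 29, profit 3·7 + 2·8 = 37.
4×M and 1×J: cost 27 ≤ 29, profit 4·7 + 1·8 = 36.
Best is 37.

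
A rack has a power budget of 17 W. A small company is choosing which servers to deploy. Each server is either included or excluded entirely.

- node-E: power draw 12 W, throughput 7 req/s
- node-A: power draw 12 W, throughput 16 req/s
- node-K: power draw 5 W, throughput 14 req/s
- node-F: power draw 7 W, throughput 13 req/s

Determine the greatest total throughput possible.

30

Allowing fractional choices, the relaxed optimum would be about 33.7, but servers are indivisible.
node-K + node-F: power draw 5 + 7 = 12 ≤ 17, throughput 14 + 13 = 27.
node-E + node-K: power draw 12 + 5 = 17 ≤ 17, throughput 7 + 14 = 21.
node-A + node-K: power draw 12 + 5 = 17 ≤ 17, throughput 16 + 14 = 30.
Best is node-A and node-K with total throughput 30.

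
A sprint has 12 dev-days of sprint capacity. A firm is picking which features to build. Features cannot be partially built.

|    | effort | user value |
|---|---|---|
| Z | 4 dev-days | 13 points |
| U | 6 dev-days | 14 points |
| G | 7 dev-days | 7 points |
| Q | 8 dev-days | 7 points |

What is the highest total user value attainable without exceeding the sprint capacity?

27

This is an integer program with binary decision variables.
Z + Q: effort 4 + 8 = 12 ≤ 12, user value 13 + 7 = 20.
Z + G: effort 4 + 7 = 11 ≤ 12, user value 13 + 7 = 20.
Z + U: effort 4 + 6 = 10 ≤ 12, user value 13 + 14 = 27.
Best is Z and U with total user value 27.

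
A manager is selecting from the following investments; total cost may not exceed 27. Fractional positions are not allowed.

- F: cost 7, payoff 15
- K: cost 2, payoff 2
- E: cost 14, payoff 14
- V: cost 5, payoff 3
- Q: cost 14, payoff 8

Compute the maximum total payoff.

Allowing fractional choices, the relaxed optimum would be about 33.4, but investments are indivisible.
F + K + E: cost 7 + 2 + 14 = 23 ≤ 27, payoff 15 + 2 + 14 = 31.
F + E + V: cost 7 + 14 + 5 = 26 ≤ 27, payoff 15 + 14 + 3 = 32.
Best is F, E, and V with total payoff 32.

32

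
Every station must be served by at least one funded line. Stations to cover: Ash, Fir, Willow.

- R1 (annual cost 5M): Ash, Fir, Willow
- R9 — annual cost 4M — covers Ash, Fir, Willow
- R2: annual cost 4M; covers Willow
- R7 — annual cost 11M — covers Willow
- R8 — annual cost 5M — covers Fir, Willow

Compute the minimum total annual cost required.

R9 alone covers Ash, Fir, Willow — every station.
Total annual cost: 4.
No cover costs less than 4.

4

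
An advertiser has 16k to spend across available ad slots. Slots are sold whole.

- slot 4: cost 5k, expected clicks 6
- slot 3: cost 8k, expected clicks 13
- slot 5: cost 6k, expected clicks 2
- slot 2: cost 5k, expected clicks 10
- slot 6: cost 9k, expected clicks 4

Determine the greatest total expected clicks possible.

Allowing fractional choices, the relaxed optimum would be about 26.6, but ad slots are indivisible.
slot 3 + slot 2: cost 8 + 5 = 13 ≤ 16, expected clicks 13 + 10 = 23.
slot 4 + slot 3: cost 5 + 8 = 13 ≤ 16, expected clicks 6 + 13 = 19.
Best is slot 3 and slot 2 with total expected clicks 23.

23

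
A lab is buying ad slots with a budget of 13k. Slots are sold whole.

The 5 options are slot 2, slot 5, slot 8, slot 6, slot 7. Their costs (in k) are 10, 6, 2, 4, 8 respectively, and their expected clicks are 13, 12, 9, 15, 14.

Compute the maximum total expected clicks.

Allowing fractional choices, the relaxed optimum would be about 37.8, but ad slots are indivisible.
slot 5 + slot 6: cost 6 + 4 = 10 ≤ 13, expected clicks 12 + 15 = 27.
slot 5 + slot 8 + slot 6: cost 6 + 2 + 4 = 12 ≤ 13, expected clicks 12 + 9 + 15 = 36.
slot 6 + slot 7: cost 4 + 8 = 12 ≤ 13, expected clicks 15 + 14 = 29.
Best is slot 5, slot 8, and slot 6 with total expected clicks 36.

36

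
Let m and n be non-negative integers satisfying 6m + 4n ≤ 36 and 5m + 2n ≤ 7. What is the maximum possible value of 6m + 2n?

(m,n)=(1,1) is feasible, giving 8.
(m,n)=(1,0) is feasible, giving 6.
No feasible integer point exceeds 8.

8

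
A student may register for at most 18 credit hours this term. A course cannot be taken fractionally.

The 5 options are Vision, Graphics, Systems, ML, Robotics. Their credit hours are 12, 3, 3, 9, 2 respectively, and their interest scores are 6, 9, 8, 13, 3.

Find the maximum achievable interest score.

Allowing fractional choices, the relaxed optimum would be about 33.5, but courses are indivisible.
Graphics + Systems + ML + Robotics: credit hours 3 + 3 + 9 + 2 = 17 ≤ 18, interest score 9 + 8 + 13 + 3 = 33.
Graphics + Systems + ML: credit hours 3 + 3 + 9 = 15 ≤ 18, interest score 9 + 8 + 13 = 30.
Best is Graphics, Systems, ML, and Robotics with total interest score 33.

33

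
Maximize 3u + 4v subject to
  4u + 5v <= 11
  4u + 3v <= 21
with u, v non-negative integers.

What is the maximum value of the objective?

8

(u,v)=(0,2) is feasible, giving 8.
(u,v)=(1,1) is feasible, giving 7.
(u,v)=(0,1) is feasible, giving 4.
The best lattice point is (0,2), giving 8.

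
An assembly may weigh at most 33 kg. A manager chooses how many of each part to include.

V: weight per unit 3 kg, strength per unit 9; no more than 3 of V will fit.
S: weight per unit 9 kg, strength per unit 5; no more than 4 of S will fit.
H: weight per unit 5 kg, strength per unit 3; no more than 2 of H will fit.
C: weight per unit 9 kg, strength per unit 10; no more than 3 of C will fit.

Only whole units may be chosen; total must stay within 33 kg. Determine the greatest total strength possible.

50

Take 3×V, 1×H, and 2×C: weight 32 ≤ 33, strength 3·9 + 1·3 + 2·10 = 50.
V has the best ratio (9/3) and is taken to its limit of 3; remaining capacity is filled optimally with the others.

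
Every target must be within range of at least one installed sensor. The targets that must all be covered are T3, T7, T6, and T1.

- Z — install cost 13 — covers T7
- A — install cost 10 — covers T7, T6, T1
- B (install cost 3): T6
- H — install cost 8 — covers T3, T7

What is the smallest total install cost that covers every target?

18

The greedy cost-per-new-target heuristic would pick B, H, and A for 21, but a cheaper cover exists.
Choose A and H: together they cover T3, T7, T6, T1 — every target.
Total install cost: 10 + 8 = 18.
No cover costs less than 18.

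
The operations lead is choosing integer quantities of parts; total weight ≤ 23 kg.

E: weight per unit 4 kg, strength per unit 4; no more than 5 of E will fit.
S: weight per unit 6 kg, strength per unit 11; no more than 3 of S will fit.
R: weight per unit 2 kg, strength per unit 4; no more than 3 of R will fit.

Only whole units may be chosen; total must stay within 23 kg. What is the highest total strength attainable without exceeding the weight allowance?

41

This is a bounded integer knapsack.
Take 3×S and 2×R: weight 22 ≤ 23, strength 3·11 + 2·4 = 41.
No other integer combination yields more.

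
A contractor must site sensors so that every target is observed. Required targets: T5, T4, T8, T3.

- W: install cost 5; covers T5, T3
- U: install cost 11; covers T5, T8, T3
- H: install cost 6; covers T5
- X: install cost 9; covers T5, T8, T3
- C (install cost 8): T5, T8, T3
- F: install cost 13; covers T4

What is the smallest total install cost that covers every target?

21

The greedy cost-per-new-target heuristic would pick W, C, and F for 26, but a cheaper cover exists.
Choose C and F: together they cover T5, T4, T8, T3 — every target.
Total install cost: 8 + 13 = 21.
No cover costs less than 21.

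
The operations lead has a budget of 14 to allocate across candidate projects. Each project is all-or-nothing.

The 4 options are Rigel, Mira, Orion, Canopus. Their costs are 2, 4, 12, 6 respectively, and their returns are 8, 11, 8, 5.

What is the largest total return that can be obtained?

Allowing fractional choices, the relaxed optimum would be about 25.3, but projects are indivisible.
Rigel + Mira: cost 2 + 4 = 6 ≤ 14, return 8 + 11 = 19.
Rigel + Mira + Canopus: cost 2 + 4 + 6 = 12 ≤ 14, return 8 + 11 + 5 = 24.
Best is Rigel, Mira, and Canopus with total return 24.

24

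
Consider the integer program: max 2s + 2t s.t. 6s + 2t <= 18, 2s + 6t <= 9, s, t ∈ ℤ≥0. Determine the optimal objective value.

The continuous relaxation peaks at (2.81, 0.562) with value 6.75; rounding to a feasible lattice point costs some objective.
(s,t)=(3,0): 6·3+2·0=18≤18, 2·3+6·0=6≤9, objective 6.
(s,t)=(1,1): 6·1+2·1=8≤18, 2·1+6·1=8≤9, objective 4.
The best lattice point is (3,0), giving 6.

6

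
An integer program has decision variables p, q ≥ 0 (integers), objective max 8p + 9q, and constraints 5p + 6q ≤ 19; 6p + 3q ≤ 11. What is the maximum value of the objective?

27

(p,q)=(0,3) is feasible, giving 27.
(p,q)=(0,2) is feasible, giving 18.
(p,q)=(1,1) is feasible, giving 17.
The best lattice point is (0,3), giving 27.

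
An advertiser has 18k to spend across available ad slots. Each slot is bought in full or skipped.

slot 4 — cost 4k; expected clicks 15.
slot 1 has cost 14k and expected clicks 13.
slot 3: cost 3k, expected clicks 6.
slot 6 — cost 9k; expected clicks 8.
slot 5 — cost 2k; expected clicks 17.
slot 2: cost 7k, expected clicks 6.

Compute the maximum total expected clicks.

46

This is an integer program with binary decision variables.
Take slot 4, slot 3, slot 6, and slot 5: cost 4 + 3 + 9 + 2 = 18 ≤ 18, expected clicks 15 + 6 + 8 + 17 = 46.
No other feasible combination does better.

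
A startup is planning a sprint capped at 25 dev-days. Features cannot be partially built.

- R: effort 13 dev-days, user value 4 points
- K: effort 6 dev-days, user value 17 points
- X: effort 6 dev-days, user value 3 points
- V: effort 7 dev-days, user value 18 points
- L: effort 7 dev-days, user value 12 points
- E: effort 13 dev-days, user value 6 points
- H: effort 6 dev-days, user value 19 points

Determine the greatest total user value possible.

K + X + L + H: effort 6 + 6 + 7 + 6 = 25 ≤ 25, user value 17 + 3 + 12 + 19 = 51.
K + X + V + H: effort 6 + 6 + 7 + 6 = 25 ≤ 25, user value 17 + 3 + 18 + 19 = 57.
K + V + H: effort 6 + 7 + 6 = 19 ≤ 25, user value 17 + 18 + 19 = 54.
Best is K, X, V, and H with total user value 57.

57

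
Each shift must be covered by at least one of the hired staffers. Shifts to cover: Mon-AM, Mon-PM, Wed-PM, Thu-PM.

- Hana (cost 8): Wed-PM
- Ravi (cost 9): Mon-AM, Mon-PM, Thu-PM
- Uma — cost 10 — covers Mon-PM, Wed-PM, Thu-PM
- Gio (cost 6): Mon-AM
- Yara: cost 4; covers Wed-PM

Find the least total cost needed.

Choose Ravi and Yara: together they cover Mon-AM, Mon-PM, Wed-PM, Thu-PM — every shift.
Total cost: 9 + 4 = 13.
No cover costs less than 13.

13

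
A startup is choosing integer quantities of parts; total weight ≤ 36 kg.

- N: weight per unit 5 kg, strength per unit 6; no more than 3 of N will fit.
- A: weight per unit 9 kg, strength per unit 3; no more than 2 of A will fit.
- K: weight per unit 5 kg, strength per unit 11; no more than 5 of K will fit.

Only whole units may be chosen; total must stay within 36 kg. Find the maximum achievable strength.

This is a bounded integer knapsack.
K has the best ratio (11/5); taking only K gives at most 5×11 = 55 (stopped by the supply cap of 5).
Mixing does better — 2×N and 5×K: weight 35 ≤ 36, strength 2·6 + 5·11 = 67.

67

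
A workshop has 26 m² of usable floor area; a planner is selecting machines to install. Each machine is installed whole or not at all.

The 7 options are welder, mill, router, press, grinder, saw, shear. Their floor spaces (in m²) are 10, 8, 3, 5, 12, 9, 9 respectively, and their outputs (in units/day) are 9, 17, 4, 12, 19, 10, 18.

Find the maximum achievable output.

Treat it as a binary knapsack problem.
Take mill, router, press, and shear: floor space 8 + 3 + 5 + 9 = 25 ≤ 26, output 17 + 4 + 12 + 18 = 51.
No other feasible combination does better.

51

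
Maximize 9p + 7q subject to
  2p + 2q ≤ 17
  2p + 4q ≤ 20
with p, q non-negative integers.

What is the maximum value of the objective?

72

(p,q)=(8,0) is feasible, giving 72.
(p,q)=(7,1) is feasible, giving 70.
(p,q)=(7,0) is feasible, giving 63.
The best lattice point is (8,0), giving 72.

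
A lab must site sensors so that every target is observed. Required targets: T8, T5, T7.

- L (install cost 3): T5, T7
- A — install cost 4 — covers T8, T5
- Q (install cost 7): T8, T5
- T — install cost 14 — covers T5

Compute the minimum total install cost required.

Choose L and A: together they cover T8, T5, T7 — every target.
Total install cost: 3 + 4 = 7.
No cover costs less than 7.

7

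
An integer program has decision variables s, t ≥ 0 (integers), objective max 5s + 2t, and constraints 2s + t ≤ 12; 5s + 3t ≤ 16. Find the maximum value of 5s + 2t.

15

(s,t)=(3,0) is feasible, giving 15.
(s,t)=(2,1) is feasible, giving 12.
(s,t)=(2,0) is feasible, giving 10.
Maximum is 15 at (s,t)=(3,0).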